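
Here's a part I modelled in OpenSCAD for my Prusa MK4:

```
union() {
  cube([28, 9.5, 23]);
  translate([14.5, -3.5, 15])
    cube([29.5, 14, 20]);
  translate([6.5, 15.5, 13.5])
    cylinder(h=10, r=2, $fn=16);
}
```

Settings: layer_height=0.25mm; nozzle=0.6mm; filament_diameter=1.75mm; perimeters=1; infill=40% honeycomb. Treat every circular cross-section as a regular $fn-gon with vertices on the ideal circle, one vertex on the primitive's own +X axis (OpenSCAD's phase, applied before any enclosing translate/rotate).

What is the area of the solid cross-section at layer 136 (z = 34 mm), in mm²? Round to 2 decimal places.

413.00 mm²

At z = 34 mm: the cube is absent (z outside [0, 23]); the cube at (14.5, -3.5) is present — its section is the full 29.5×14 rectangle (area 413.00 mm²); the cylinder at (6.5, 15.5) is not intersected at this z (z outside [13.5, 23.5]); Taking the union: only the 29.5×14 cube at (14.5, -3.5) is present, so the union is just that shape — area = 413.00 mm². Overall, the cross-section is a single solid region. Net area = 413.00 mm².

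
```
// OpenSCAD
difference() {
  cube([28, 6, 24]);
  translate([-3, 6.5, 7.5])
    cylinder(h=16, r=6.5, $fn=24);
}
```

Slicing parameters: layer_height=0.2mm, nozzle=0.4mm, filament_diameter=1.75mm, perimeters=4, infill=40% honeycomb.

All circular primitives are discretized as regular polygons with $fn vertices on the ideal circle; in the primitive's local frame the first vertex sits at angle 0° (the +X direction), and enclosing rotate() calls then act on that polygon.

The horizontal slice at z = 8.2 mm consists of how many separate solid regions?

1

At z = 8.2 mm: the cube is present — its section is the full 28×6 rectangle; the r=6.5 cylinder at (-3, 6.5) gives a regular 24-gon of circumradius 6.5 (constant along its height); Taking the first minus the rest: starting from the 28×6 cube, the r=6.5 cylinder at (-3, 6.5) partially overlaps it — only the 12.41 mm² overlap (of its 131.22 mm²) is removed, clipping the outline — 1 connected region. The result has 1 disconnected region.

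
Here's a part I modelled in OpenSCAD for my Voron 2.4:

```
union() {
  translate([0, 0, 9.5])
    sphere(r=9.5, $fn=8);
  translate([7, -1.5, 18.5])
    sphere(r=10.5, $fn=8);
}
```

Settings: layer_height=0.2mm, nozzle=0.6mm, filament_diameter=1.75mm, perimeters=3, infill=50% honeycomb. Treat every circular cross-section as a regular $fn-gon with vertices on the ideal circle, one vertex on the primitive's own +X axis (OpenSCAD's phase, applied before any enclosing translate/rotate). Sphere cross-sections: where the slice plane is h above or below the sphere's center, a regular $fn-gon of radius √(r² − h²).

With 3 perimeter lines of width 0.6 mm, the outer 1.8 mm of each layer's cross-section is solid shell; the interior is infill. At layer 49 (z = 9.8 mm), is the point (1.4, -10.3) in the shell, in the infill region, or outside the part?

outside

At z = 9.8 mm: the r=9.5 sphere contributes a regular 8-gon of circumradius √(9.5²−0.3²) = 9.495; the r=10.5 sphere at (7, -1.5) slices to a regular 8-gon of circumradius 5.879 (√(r²−h²) with h=8.7 from center); Combining (union): the regions partially overlap (shared area 62.78 mm²), so overlapping operands fuse into one piece — 1 connected region. Overall, the cross-section is a single solid region. The nearest boundary edge runs (6.05, -6.99)→(-0.00, -9.50); distance from the point to it = 1.28 mm. The point is not inside any of the regions above, so it lies outside the cross-section (1.28 mm from the nearest boundary).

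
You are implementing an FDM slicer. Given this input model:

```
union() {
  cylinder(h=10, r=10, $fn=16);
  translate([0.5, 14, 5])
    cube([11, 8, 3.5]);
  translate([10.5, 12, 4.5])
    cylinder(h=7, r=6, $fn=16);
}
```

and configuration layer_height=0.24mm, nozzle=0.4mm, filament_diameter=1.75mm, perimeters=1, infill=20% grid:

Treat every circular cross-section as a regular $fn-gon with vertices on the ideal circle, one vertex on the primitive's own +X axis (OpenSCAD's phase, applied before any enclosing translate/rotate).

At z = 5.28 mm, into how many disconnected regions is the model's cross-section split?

At z = 5.28 mm: the r=10 cylinder gives a regular 16-gon of circumradius 10 (constant along its height); the cube at (0.5, 14) is present — its section is the full 11×8 rectangle; the r=6 cylinder at (10.5, 12) contributes a regular 16-gon of circumradius 6; Combining (union): the regions partially overlap (shared area 19.85 mm²), so overlapping operands fuse into one piece — 2 connected regions. The result has 2 disconnected regions.

2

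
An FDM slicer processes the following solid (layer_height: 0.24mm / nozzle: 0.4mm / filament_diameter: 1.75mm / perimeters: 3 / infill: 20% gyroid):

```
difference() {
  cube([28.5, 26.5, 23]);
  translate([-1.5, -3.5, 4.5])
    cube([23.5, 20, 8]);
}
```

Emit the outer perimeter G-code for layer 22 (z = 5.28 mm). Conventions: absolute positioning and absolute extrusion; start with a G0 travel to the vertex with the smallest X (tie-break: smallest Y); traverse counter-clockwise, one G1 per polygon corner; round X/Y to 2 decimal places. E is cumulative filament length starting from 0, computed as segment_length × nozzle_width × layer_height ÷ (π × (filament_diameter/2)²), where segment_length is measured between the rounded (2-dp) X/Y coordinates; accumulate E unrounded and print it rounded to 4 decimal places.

At z = 5.28 mm: the cube (footprint 28.5×26.5) is included at this height; the 23.5×20 cube at (-1.5, -3.5) contributes its full rectangle; After the difference (first − rest): starting from the 28.5×26.5 cube, the 23.5×20 cube at (-1.5, -3.5) partially overlaps it — only the 363.00 mm² overlap (of its 470.00 mm²) is removed, clipping the outline — 1 connected region. The outline is a single polygon with 6 vertices. Extrusion per mm of travel: 0.4 × 0.24 / (π × 0.875²) = 0.039912. Accumulating E over each segment gives final E = 4.3903.

G0 X0.00 Y16.50 Z5.28
G1 X22.00 Y16.50 E0.8781
G1 X22.00 Y0.00 E1.5366
G1 X28.50 Y0.00 E1.7960
G1 X28.50 Y26.50 E2.8537
G1 X0.00 Y26.50 E3.9912
G1 X0.00 Y16.50 E4.3903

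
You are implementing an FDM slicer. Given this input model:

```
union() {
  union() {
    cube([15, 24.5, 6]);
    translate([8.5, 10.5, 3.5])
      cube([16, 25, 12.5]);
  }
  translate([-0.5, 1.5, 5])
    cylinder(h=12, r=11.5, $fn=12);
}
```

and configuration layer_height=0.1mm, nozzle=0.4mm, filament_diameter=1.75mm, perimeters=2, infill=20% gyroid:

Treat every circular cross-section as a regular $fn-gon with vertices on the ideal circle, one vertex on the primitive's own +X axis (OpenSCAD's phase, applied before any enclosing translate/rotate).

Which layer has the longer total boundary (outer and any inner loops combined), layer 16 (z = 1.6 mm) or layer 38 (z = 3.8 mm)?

Layer 16 (z = 1.6): the 15×24.5 cube contributes its full rectangle (perimeter 79.00 mm); the cube at (8.5, 10.5) does not reach this height (z outside [3.5, 16]); Combining (union): only the 15×24.5 cube is present, so the union is just that shape — boundary = 79.00 mm; the cylinder at (-0.5, 1.5) is absent (z outside [5, 17]); Merging all regions: only the result so far is present, so the union is just that shape — boundary = 79.00 mm. So its perimeter = 79.00 mm. Layer 38 (z = 3.8): the 15×24.5 cube contributes its full rectangle (perimeter 79.00 mm); the cube at (8.5, 10.5) (footprint 16×25) is included at this height (perimeter 82.00 mm); Merging all regions: the regions partially overlap (shared area 91.00 mm²), so the edge portions inside another operand are dropped and the merged outline is re-measured after clipping — boundary = 120.00 mm; the cylinder at (-0.5, 1.5) is not intersected at this z (z outside [5, 17]); Merging all regions: only the result so far is present, so the union is just that shape — boundary = 120.00 mm. So its perimeter = 120.00 mm. Layer 38 is larger (120.00 vs 79.00 mm).

layer 38 (z = 3.8 mm)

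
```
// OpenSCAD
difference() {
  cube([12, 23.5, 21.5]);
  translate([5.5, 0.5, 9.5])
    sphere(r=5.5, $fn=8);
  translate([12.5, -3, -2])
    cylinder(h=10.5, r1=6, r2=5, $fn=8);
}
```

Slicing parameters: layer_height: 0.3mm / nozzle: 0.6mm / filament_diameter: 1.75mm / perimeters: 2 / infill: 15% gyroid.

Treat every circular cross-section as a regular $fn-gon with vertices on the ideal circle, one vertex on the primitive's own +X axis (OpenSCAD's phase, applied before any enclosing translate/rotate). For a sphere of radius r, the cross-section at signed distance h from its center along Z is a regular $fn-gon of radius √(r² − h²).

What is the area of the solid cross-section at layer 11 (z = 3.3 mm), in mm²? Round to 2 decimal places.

276.46 mm²

At z = 3.3 mm: the cube is present — its section is the full 12×23.5 rectangle (area 282.00 mm²); the sphere at (5.5, 0.5) does not reach this height (|z−center|=6.200 > r=5.5); the cone at (12.5, -3): at t=0.505 of its height the radius interpolates to r₁+(r₂−r₁)t = 5.495, giving a regular 8-gon of that circumradius (area = (8/2)·5.495²·sin(360°/8) = 85.41 mm²); Taking the first minus the rest: starting from the 12×23.5 cube (282.00 mm²), the cone at (12.5, -3) partially overlaps it — only the 5.54 mm² overlap (of its 85.41 mm²) is removed, clipping the outline — area = 276.46 mm². Overall, the cross-section is a single solid region. Net area = 276.46 mm².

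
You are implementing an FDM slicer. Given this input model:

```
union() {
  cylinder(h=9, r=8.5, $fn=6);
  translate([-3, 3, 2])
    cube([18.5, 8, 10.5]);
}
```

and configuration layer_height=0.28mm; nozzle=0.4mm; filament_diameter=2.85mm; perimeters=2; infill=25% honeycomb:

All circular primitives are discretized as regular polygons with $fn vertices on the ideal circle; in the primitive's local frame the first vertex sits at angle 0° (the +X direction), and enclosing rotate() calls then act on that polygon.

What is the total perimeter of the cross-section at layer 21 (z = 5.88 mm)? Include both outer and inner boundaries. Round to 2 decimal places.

At z = 5.88 mm: the cylinder: section is a regular 6-gon, circumradius r=8.5 (perimeter = 2·6·8.500·sin(180°/6) = 51.00 mm); the cube at (-3, 3) (footprint 18.5×8) is included at this height (perimeter 53.00 mm); Taking the union: the regions partially overlap (shared area 37.11 mm²), so the edge portions inside another operand are dropped and the merged outline is re-measured after clipping — boundary = 77.58 mm. Overall, the cross-section is a single solid region. Total boundary length (outer) = 77.58 mm.

77.58 mm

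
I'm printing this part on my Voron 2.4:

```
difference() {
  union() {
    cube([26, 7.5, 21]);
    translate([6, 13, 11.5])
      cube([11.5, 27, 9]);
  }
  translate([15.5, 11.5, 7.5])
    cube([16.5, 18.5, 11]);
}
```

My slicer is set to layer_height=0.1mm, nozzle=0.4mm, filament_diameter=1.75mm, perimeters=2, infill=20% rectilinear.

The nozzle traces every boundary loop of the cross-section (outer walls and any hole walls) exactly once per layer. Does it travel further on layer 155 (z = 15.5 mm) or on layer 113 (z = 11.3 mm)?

Layer 155 (z = 15.5): the cube (footprint 26×7.5) is included at this height (perimeter 67.00 mm); the cube at (6, 13) is present — its section is the full 11.5×27 rectangle (perimeter 77.00 mm); Merging all regions: the 2 present regions are separate (no shared area or edge), so areas and boundary lengths simply add and each stays a separate island — boundary = 144.00 mm; the cube at (15.5, 11.5) (footprint 16.5×18.5) is included at this height (perimeter 70.00 mm); Taking the first minus the rest: starting from the result so far, the 16.5×18.5 cube at (15.5, 11.5) partially overlaps it — only the 34.00 mm² overlap (of its 305.25 mm²) is removed, clipping the outline — boundary = 144.00 mm. So its perimeter = 144.00 mm. Layer 113 (z = 11.3): the cube is present — its section is the full 26×7.5 rectangle (perimeter 67.00 mm); the cube at (6, 13) is absent (z outside [11.5, 20.5]); Taking the union: only the 26×7.5 cube is present, so the union is just that shape — boundary = 67.00 mm; the cube at (15.5, 11.5) (footprint 16.5×18.5) is included at this height (perimeter 70.00 mm); Taking the first minus the rest: starting from that combined region, the 16.5×18.5 cube at (15.5, 11.5) misses the remaining region (no effect) — boundary = 67.00 mm. So its perimeter = 67.00 mm. Layer 155 is larger (144.00 vs 67.00 mm).

layer 155 (z = 15.5 mm)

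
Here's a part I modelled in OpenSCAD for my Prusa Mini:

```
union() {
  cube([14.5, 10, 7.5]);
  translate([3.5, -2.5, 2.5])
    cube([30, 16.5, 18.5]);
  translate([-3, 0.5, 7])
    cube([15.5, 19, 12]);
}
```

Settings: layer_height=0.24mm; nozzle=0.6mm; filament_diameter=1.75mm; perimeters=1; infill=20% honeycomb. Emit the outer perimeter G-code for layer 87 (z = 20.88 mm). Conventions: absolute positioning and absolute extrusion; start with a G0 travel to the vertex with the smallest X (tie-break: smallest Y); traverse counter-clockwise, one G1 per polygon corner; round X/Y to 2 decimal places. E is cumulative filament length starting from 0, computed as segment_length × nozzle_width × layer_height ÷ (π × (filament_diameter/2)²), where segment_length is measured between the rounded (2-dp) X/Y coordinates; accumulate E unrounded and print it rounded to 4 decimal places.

At z = 20.88 mm: the cube is absent (z outside [0, 7.5]); the cube at (3.5, -2.5) is present — its section is the full 30×16.5 rectangle; the cube at (-3, 0.5) does not reach this height (z outside [7, 19]); Taking the union: only the 30×16.5 cube at (3.5, -2.5) is present, so the union is just that shape — 1 connected region. The outline is a single polygon with 4 vertices. Extrusion per mm of travel: 0.6 × 0.24 / (π × 0.875²) = 0.059868. Accumulating E over each segment gives final E = 5.5677.

G0 X3.50 Y-2.50 Z20.88
G1 X33.50 Y-2.50 E1.7960
G1 X33.50 Y14.00 E2.7839
G1 X3.50 Y14.00 E4.5799
G1 X3.50 Y-2.50 E5.5677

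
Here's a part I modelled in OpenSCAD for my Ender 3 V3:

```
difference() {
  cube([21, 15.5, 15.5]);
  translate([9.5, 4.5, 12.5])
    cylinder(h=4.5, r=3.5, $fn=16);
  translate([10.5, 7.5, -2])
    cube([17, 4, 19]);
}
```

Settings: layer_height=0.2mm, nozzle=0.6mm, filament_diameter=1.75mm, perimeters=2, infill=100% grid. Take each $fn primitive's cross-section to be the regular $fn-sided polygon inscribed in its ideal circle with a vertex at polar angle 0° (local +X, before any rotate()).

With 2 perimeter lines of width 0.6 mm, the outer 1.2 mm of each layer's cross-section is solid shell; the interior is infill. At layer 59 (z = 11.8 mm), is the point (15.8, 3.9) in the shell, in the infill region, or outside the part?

At z = 11.8 mm: the 21×15.5 cube contributes its full rectangle; the cylinder at (9.5, 4.5) is not intersected at this z (z outside [12.5, 17]); the cube at (10.5, 7.5) (footprint 17×4) is included at this height; After the difference (first − rest): starting from the 21×15.5 cube, the 17×4 cube at (10.5, 7.5) partially overlaps it — only the 42.00 mm² overlap (of its 68.00 mm²) is removed, clipping the outline — 1 connected region. Overall, the cross-section is a single solid region. The nearest boundary edge runs (10.50, 7.50)→(21.00, 7.50); distance from the point to it = 3.60 mm. The point is inside the cross-section and 3.60 mm from the nearest boundary — more than the 1.2 mm shell width (2 × 0.6), so it's in the infill interior.

infill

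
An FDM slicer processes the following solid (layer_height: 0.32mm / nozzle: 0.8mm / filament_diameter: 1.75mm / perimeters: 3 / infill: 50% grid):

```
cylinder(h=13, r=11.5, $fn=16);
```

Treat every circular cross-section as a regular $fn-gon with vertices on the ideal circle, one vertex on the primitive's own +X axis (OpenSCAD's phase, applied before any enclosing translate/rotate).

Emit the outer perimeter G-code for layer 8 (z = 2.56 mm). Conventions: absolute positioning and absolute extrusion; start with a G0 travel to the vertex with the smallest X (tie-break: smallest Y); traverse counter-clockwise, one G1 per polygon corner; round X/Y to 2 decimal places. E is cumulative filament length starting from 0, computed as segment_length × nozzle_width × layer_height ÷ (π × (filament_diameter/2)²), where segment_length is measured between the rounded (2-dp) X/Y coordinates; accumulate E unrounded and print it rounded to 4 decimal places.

G0 X-11.50 Y0.00 Z2.56
G1 X-10.62 Y-4.40 E0.4776
G1 X-8.13 Y-8.13 E0.9549
G1 X-4.40 Y-10.62 E1.4322
G1 X0.00 Y-11.50 E1.9098
G1 X4.40 Y-10.62 E2.3874
G1 X8.13 Y-8.13 E2.8647
G1 X10.62 Y-4.40 E3.3420
G1 X11.50 Y0.00 E3.8196
G1 X10.62 Y4.40 E4.2972
G1 X8.13 Y8.13 E4.7745
G1 X4.40 Y10.62 E5.2518
G1 X0.00 Y11.50 E5.7294
G1 X-4.40 Y10.62 E6.2070
G1 X-8.13 Y8.13 E6.6843
G1 X-10.62 Y4.40 E7.1616
G1 X-11.50 Y0.00 E7.6392

At z = 2.56 mm: the cylinder: section is a regular 16-gon, circumradius r=11.5. The outline is a single polygon with 16 vertices. Extrusion per mm of travel: 0.8 × 0.32 / (π × 0.875²) = 0.106432. Accumulating E over each segment gives final E = 7.6392.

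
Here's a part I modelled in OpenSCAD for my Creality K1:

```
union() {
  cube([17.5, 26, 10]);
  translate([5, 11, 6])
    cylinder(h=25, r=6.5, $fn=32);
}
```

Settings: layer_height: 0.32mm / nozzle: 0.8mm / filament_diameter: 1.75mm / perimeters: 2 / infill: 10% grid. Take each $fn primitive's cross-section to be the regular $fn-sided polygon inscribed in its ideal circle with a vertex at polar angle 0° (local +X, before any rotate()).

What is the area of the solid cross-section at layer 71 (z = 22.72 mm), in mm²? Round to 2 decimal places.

131.88 mm²

At z = 22.72 mm: the cube does not reach this height (z outside [0, 10]); the cylinder at (5, 11): section is a regular 32-gon, circumradius r=6.5 (area = (32/2)·6.500²·sin(360°/32) = 131.88 mm²); Merging all regions: only the r=6.5 cylinder at (5, 11) is present, so the union is just that shape — area = 131.88 mm². Overall, the cross-section is a single solid region. Net area = 131.88 mm².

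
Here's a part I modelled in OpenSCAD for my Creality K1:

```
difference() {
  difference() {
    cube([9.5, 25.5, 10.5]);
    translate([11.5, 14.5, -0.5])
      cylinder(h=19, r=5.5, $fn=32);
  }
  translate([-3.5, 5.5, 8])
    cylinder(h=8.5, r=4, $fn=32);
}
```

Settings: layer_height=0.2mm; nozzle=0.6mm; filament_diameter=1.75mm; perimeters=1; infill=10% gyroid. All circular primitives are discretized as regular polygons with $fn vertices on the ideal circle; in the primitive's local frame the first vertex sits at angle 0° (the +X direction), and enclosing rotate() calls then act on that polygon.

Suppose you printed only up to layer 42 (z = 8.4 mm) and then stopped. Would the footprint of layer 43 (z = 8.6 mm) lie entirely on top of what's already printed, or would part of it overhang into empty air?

Compare the two slices. At z = 8.4: the cube (footprint 9.5×25.5) is included at this height (area 242.25 mm²); the r=5.5 cylinder at (11.5, 14.5) gives a regular 32-gon of circumradius 5.5 (constant along its height) (area = (32/2)·5.500²·sin(360°/32) = 94.42 mm²); Taking the first minus the rest: starting from the 9.5×25.5 cube (242.25 mm²), the r=5.5 cylinder at (11.5, 14.5) partially overlaps it — only the 25.78 mm² overlap (of its 94.42 mm²) is removed, clipping the outline — area = 216.47 mm²; the r=4 cylinder at (-3.5, 5.5) gives a regular 32-gon of circumradius 4 (constant along its height) (area = (32/2)·4.000²·sin(360°/32) = 49.94 mm²); Taking the first minus the rest: starting from the result so far (216.47 mm²), the r=4 cylinder at (-3.5, 5.5) partially overlaps it — only the 1.26 mm² overlap (of its 49.94 mm²) is removed, clipping the outline — area = 215.21 mm². At z = 8.6: the 9.5×25.5 cube contributes its full rectangle (area 242.25 mm²); the r=5.5 cylinder at (11.5, 14.5) gives a regular 32-gon of circumradius 5.5 (constant along its height) (area = (32/2)·5.500²·sin(360°/32) = 94.42 mm²); Subtracting the remaining from the first: starting from the 9.5×25.5 cube (242.25 mm²), the r=5.5 cylinder at (11.5, 14.5) partially overlaps it — only the 25.78 mm² overlap (of its 94.42 mm²) is removed, clipping the outline — area = 216.47 mm²; the r=4 cylinder at (-3.5, 5.5) gives a regular 32-gon of circumradius 4 (constant along its height) (area = (32/2)·4.000²·sin(360°/32) = 49.94 mm²); Subtracting the remaining from the first: starting from that combined region (216.47 mm²), the r=4 cylinder at (-3.5, 5.5) partially overlaps it — only the 1.26 mm² overlap (of its 49.94 mm²) is removed, clipping the outline — area = 215.21 mm². Checking containment: the cross-section at z = 8.6 is a subset of the cross-section at z = 8.4.

entirely on top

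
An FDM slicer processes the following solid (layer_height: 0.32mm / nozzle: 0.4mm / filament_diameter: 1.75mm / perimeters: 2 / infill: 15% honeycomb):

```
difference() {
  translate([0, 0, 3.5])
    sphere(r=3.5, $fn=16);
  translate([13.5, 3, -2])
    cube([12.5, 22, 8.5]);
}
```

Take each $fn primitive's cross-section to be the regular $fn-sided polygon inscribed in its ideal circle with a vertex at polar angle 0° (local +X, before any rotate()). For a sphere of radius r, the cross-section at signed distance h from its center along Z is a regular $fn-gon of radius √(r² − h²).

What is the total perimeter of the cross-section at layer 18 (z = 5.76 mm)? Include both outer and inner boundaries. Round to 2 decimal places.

At z = 5.76 mm: the r=3.5 sphere slices to a regular 16-gon of circumradius 2.673 (√(r²−h²) with h=2.26 from center) (perimeter = 2·16·2.673·sin(180°/16) = 16.68 mm); the 12.5×22 cube at (13.5, 3) contributes its full rectangle (perimeter 69.00 mm); Subtracting the remaining from the first: starting from the r=3.5 sphere, the 12.5×22 cube at (13.5, 3) misses the remaining region (no effect) — boundary = 16.68 mm. Overall, the cross-section is a single solid region. Total boundary length (outer) = 16.68 mm.

16.68 mm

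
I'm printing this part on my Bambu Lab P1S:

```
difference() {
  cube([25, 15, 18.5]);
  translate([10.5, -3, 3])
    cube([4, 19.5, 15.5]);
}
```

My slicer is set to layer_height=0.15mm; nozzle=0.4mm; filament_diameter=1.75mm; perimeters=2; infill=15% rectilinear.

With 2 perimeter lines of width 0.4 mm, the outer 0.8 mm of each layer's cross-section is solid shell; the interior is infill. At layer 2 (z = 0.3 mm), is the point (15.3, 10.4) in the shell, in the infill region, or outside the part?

At z = 0.3 mm: the cube (footprint 25×15) is included at this height; the cube at (10.5, -3) is absent (z outside [3, 18.5]); Taking the first minus the rest: none of the subtracted shapes is present at this height, so the 25×15 cube is unchanged — 1 connected region. Overall, the cross-section is a single solid region. The nearest boundary edge runs (25.00, 15.00)→(0.00, 15.00); distance from the point to it = 4.60 mm. The point is inside the cross-section and 4.60 mm from the nearest boundary — more than the 0.8 mm shell width (2 × 0.4), so it's in the infill interior.

infill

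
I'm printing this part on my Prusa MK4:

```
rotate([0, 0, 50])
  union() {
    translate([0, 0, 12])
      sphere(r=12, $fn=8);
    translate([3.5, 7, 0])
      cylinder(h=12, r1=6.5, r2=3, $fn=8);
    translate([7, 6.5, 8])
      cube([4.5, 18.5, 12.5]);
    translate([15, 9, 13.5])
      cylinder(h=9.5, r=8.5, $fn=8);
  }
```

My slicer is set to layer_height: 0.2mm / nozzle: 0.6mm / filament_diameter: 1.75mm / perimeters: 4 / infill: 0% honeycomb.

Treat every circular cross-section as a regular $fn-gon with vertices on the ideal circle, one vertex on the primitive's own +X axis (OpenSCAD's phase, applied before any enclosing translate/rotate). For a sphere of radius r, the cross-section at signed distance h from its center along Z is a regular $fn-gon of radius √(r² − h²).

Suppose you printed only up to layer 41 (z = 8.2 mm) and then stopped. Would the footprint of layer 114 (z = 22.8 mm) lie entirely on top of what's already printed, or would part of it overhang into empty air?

part overhangs

Compare the two slices. At z = 8.2: the r=12 sphere slices to a regular 8-gon of circumradius 11.382 (√(r²−h²) with h=3.8 from center) (area = (8/2)·11.382²·sin(360°/8) = 366.45 mm²); the cone at (3.5, 7) (r1=6.5→r2=3) has section circumradius 4.108 here — a regular 8-gon (area = (8/2)·4.108²·sin(360°/8) = 47.74 mm²); the cube at (7, 6.5) (footprint 4.5×18.5) is included at this height (area 83.25 mm²); the cylinder at (15, 9) does not reach this height (z outside [13.5, 23]); Taking the union: the regions partially overlap — summed areas 497.44 mm² minus the doubly-counted overlap 45.49 mm² gives 451.95 mm² — area = 451.95 mm²; (rotated 50° about Z; rotation is an isometry so areas/perimeters/island counts are preserved). At z = 22.8: the r=12 sphere slices to a regular 8-gon of circumradius 5.231 (√(r²−h²) with h=10.8 from center) (area = (8/2)·5.231²·sin(360°/8) = 77.39 mm²); the cone at (3.5, 7) does not reach this height (z outside [0, 12]); the cube at (7, 6.5) does not reach this height (z outside [8, 20.5]); the r=8.5 cylinder at (15, 9) gives a regular 8-gon of circumradius 8.5 (constant along its height) (area = (8/2)·8.500²·sin(360°/8) = 204.35 mm²); Taking the union: the 2 present regions are separate (no shared area or edge), so areas and boundary lengths simply add and each stays a separate island — area = 281.74 mm²; (whole slice rotated 50° about Z — lengths, areas and connectivity unchanged). Checking containment: at z = 22.8 the cross-section extends beyond the z = 8.2 cross-section by about 165.20 mm².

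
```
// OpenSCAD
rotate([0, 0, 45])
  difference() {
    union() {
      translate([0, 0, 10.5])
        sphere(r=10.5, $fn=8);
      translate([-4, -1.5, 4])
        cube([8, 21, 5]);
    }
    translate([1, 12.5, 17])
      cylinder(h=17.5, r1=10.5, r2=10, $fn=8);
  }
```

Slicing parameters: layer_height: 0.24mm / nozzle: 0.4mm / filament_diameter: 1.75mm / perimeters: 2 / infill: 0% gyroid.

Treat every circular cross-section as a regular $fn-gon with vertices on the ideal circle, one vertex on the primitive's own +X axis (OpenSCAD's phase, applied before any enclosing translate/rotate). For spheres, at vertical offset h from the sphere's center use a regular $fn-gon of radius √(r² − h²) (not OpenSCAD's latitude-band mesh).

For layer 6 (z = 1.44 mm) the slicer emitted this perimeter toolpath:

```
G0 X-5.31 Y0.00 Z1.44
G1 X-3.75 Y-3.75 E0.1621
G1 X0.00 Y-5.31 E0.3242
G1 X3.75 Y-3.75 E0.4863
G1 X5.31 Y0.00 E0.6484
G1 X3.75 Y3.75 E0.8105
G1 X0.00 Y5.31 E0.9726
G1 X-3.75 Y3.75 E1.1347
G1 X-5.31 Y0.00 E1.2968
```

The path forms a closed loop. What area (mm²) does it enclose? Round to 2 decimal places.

Apply the shoelace formula to the sequence of (X, Y) vertices; enclosed area = 79.65 mm².

79.65 mm²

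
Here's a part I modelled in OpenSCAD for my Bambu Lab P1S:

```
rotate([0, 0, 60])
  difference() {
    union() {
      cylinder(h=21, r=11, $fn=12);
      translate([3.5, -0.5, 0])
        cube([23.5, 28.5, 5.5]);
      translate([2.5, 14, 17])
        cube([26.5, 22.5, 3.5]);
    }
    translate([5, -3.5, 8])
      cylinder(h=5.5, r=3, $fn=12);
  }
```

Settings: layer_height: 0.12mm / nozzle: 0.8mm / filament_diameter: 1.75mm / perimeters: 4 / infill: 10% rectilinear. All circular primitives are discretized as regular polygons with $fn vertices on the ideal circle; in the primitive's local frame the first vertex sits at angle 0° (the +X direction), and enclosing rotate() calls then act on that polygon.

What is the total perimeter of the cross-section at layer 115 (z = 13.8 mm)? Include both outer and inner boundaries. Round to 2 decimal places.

At z = 13.8 mm: the cylinder: section is a regular 12-gon, circumradius r=11 (perimeter = 2·12·11.000·sin(180°/12) = 68.33 mm); the cube at (3.5, -0.5) is not intersected at this z (z outside [0, 5.5]); the cube at (2.5, 14) does not reach this height (z outside [17, 20.5]); Combining (union): only the r=11 cylinder is present, so the union is just that shape — boundary = 68.33 mm; the cylinder at (5, -3.5) is absent (z outside [8, 13.5]); Subtracting the remaining from the first: none of the subtracted shapes is present at this height, so the result so far is unchanged — boundary = 68.33 mm; (whole slice rotated 60° about Z — lengths, areas and connectivity unchanged). Overall, the cross-section is a single solid region. Total boundary length (outer) = 68.33 mm.

68.33 mm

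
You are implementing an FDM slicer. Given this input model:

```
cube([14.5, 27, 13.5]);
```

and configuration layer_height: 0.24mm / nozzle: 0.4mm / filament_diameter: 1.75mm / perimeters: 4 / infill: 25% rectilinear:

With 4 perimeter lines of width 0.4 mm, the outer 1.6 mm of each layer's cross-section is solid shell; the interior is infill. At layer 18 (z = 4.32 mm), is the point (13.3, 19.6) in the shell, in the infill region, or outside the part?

At z = 4.32 mm: the cube (footprint 14.5×27) is included at this height. Overall, the cross-section is a single solid region. The nearest boundary edge runs (14.50, 0.00)→(14.50, 27.00); distance from the point to it = 1.20 mm. The point is inside the cross-section, 1.20 mm from the nearest boundary — within the 1.6 mm shell band (4 × 0.4).

shell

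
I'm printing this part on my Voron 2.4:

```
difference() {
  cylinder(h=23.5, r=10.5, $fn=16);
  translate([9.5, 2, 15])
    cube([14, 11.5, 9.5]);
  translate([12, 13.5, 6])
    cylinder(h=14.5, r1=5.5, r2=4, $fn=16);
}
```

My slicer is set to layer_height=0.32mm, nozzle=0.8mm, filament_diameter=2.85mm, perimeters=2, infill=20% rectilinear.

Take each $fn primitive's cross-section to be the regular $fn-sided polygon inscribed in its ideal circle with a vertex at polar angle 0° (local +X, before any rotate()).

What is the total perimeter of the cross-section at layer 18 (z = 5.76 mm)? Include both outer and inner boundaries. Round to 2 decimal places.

At z = 5.76 mm: the r=10.5 cylinder gives a regular 16-gon of circumradius 10.5 (constant along its height) (perimeter = 2·16·10.500·sin(180°/16) = 65.55 mm); the cube at (9.5, 2) is absent (z outside [15, 24.5]); the cone at (12, 13.5) is not intersected at this z (z outside [6, 20.5]); After the difference (first − rest): none of the subtracted shapes is present at this height, so the r=10.5 cylinder is unchanged — boundary = 65.55 mm. Overall, the cross-section is a single solid region. Total boundary length (outer) = 65.55 mm.

65.55 mm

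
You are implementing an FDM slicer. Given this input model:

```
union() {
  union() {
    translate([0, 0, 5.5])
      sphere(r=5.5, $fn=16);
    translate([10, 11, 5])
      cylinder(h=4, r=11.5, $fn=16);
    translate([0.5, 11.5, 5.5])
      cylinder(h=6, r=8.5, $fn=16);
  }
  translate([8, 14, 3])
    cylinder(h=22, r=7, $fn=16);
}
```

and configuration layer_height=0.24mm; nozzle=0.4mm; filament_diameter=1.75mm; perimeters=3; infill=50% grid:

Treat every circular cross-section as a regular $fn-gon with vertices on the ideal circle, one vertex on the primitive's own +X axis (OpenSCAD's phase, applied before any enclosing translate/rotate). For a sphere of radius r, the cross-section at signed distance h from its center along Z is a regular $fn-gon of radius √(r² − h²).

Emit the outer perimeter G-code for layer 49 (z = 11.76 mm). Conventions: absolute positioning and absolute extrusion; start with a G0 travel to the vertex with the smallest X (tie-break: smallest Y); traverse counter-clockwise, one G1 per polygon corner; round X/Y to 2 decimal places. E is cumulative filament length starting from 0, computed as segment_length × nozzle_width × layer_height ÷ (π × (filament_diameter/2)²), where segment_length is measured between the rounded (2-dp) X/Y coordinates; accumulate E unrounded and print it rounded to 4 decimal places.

At z = 11.76 mm: the sphere does not reach this height (|z−center|=6.260 > r=5.5); the cylinder at (10, 11) is not intersected at this z (z outside [5, 9]); the cylinder at (0.5, 11.5) is absent (z outside [5.5, 11.5]); Merging all regions: nothing is present at this height; the cylinder at (8, 14): section is a regular 16-gon, circumradius r=7; Taking the union: only the r=7 cylinder at (8, 14) is present, so the union is just that shape — 1 connected region. The outline is a single polygon with 16 vertices. Extrusion per mm of travel: 0.4 × 0.24 / (π × 0.875²) = 0.039912. Accumulating E over each segment gives final E = 1.7446.

G0 X1.00 Y14.00 Z11.76
G1 X1.53 Y11.32 E0.1090
G1 X3.05 Y9.05 E0.2181
G1 X5.32 Y7.53 E0.3271
G1 X8.00 Y7.00 E0.4361
G1 X10.68 Y7.53 E0.5452
G1 X12.95 Y9.05 E0.6542
G1 X14.47 Y11.32 E0.7633
G1 X15.00 Y14.00 E0.8723
G1 X14.47 Y16.68 E0.9813
G1 X12.95 Y18.95 E1.0904
G1 X10.68 Y20.47 E1.1994
G1 X8.00 Y21.00 E1.3084
G1 X5.32 Y20.47 E1.4175
G1 X3.05 Y18.95 E1.5265
G1 X1.53 Y16.68 E1.6355
G1 X1.00 Y14.00 E1.7446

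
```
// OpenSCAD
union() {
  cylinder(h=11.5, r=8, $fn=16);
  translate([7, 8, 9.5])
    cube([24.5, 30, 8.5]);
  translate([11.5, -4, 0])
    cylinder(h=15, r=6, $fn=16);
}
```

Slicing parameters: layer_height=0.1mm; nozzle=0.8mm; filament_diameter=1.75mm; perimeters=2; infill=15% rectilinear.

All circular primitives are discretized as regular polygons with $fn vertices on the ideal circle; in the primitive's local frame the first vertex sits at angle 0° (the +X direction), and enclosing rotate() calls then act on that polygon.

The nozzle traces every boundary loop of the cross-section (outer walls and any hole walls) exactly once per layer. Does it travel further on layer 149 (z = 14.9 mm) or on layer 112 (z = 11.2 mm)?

Layer 149 (z = 14.9): the cylinder does not reach this height (z outside [0, 11.5]); the cube at (7, 8) is present — its section is the full 24.5×30 rectangle (perimeter 109.00 mm); the cylinder at (11.5, -4): section is a regular 16-gon, circumradius r=6 (perimeter = 2·16·6.000·sin(180°/16) = 37.46 mm); Combining (union): the 2 present regions are separate (no shared area or edge), so areas and boundary lengths simply add and each stays a separate island — boundary = 146.46 mm. So its perimeter = 146.46 mm. Layer 112 (z = 11.2): the cylinder: section is a regular 16-gon, circumradius r=8 (perimeter = 2·16·8.000·sin(180°/16) = 49.94 mm); the cube at (7, 8) (footprint 24.5×30) is included at this height (perimeter 109.00 mm); the r=6 cylinder at (11.5, -4) gives a regular 16-gon of circumradius 6 (constant along its height) (perimeter = 2·16·6.000·sin(180°/16) = 37.46 mm); Taking the union: the regions partially overlap (shared area 7.19 mm²), so the edge portions inside another operand are dropped and the merged outline is re-measured after clipping — boundary = 182.83 mm. So its perimeter = 182.83 mm. Layer 112 is larger (182.83 vs 146.46 mm).

layer 112 (z = 11.2 mm)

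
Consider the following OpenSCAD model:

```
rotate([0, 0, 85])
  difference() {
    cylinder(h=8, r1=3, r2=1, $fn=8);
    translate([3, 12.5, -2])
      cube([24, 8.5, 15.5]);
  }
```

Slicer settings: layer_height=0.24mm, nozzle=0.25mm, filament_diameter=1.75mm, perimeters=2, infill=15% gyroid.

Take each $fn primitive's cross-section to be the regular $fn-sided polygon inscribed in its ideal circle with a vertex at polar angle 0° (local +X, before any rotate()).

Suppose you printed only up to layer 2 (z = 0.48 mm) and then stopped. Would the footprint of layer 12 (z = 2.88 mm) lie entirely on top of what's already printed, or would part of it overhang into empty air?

entirely on top

Compare the two slices. At z = 0.48: the cone (r1=3→r2=1) has section circumradius 2.880 here — a regular 8-gon (area = (8/2)·2.880²·sin(360°/8) = 23.46 mm²); the cube at (3, 12.5) is present — its section is the full 24×8.5 rectangle (area 204.00 mm²); After the difference (first − rest): starting from the cone (23.46 mm²), the 24×8.5 cube at (3, 12.5) misses the remaining region (no effect) — area = 23.46 mm²; (rotated 85° about Z; rotation is an isometry so areas/perimeters/island counts are preserved). At z = 2.88: the cone: at t=0.360 of its height the radius interpolates to r₁+(r₂−r₁)t = 2.280, giving a regular 8-gon of that circumradius (area = (8/2)·2.280²·sin(360°/8) = 14.70 mm²); the cube at (3, 12.5) (footprint 24×8.5) is included at this height (area 204.00 mm²); After the difference (first − rest): starting from the cone (14.70 mm²), the 24×8.5 cube at (3, 12.5) misses the remaining region (no effect) — area = 14.70 mm²; (rotated 85° about Z; rotation is an isometry so areas/perimeters/island counts are preserved). Checking containment: the cross-section at z = 2.88 is a subset of the cross-section at z = 0.48.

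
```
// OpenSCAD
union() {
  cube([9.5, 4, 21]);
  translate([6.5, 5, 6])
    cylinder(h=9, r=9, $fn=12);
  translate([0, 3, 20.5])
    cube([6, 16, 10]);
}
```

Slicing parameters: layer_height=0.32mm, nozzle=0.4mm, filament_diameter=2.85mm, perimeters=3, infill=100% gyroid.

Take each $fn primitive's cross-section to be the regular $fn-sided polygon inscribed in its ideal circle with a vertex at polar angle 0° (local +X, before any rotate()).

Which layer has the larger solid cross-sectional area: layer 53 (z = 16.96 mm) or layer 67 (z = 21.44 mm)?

Layer 53 (z = 16.96): the cube (footprint 9.5×4) is included at this height (area 38.00 mm²); the cylinder at (6.5, 5) is absent (z outside [6, 15]); the cube at (0, 3) does not reach this height (z outside [20.5, 30.5]); Taking the union: only the 9.5×4 cube is present, so the union is just that shape — area = 38.00 mm². So its area = 38.00 mm². Layer 67 (z = 21.44): the cube does not reach this height (z outside [0, 21]); the cylinder at (6.5, 5) is absent (z outside [6, 15]); the cube at (0, 3) is present — its section is the full 6×16 rectangle (area 96.00 mm²); Taking the union: only the 6×16 cube at (0, 3) is present, so the union is just that shape — area = 96.00 mm². So its area = 96.00 mm². Layer 67 is larger (96.00 vs 38.00 mm²).

layer 67 (z = 21.44 mm)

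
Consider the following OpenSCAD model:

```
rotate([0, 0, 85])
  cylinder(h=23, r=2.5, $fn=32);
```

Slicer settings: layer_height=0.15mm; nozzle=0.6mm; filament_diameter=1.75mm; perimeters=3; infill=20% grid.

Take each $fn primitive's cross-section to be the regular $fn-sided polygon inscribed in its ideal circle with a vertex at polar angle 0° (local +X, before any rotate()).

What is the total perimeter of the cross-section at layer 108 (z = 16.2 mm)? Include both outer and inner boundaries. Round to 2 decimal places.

15.68 mm

At z = 16.2 mm: the cylinder: section is a regular 32-gon, circumradius r=2.5 (perimeter = 2·32·2.500·sin(180°/32) = 15.68 mm); (rotated 85° about Z; rotation is an isometry so areas/perimeters/island counts are preserved). Overall, the cross-section is a single solid region. Total boundary length (outer) = 15.68 mm.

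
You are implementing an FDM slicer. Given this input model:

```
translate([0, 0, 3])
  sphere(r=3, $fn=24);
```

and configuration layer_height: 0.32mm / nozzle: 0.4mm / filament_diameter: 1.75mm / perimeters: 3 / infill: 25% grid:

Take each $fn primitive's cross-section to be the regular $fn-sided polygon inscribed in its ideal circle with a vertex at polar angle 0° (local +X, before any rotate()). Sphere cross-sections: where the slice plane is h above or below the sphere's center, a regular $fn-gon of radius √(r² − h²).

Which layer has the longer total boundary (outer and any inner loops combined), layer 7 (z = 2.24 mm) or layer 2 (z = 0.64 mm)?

Layer 7 (z = 2.24): the r=3 sphere contributes a regular 24-gon of circumradius √(3²−0.76²) = 2.902 (perimeter = 2·24·2.902·sin(180°/24) = 18.18 mm). So its perimeter = 18.18 mm. Layer 2 (z = 0.64): the r=3 sphere contributes a regular 24-gon of circumradius √(3²−2.36²) = 1.852 (perimeter = 2·24·1.852·sin(180°/24) = 11.60 mm). So its perimeter = 11.60 mm. Layer 7 is larger (18.18 vs 11.60 mm).

layer 7 (z = 2.24 mm)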